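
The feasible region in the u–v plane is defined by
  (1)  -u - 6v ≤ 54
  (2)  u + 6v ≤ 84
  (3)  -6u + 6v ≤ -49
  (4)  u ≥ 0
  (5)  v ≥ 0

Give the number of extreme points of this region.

The feasible vertices (each the meet of two boundaries and inside every other half-plane) are:
  (19, 65/6)
  (84, 0)
  (49/6, 0)

3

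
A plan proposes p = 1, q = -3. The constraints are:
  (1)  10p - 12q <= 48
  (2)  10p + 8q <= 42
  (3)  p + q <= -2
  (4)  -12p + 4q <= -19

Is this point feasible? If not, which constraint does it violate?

feasible

(1): 46 ≤ 48 ✓
(2): -14 ≤ 42 ✓
(3): -2 ≤ -2 ✓
(4): -24 ≤ -19 ✓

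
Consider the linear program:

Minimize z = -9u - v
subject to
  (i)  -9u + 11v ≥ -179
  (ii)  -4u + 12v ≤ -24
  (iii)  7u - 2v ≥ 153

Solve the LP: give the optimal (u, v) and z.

u = 471/16, v = 125/16, minimum z = -1091/4

Feasible corners and z = -9u - v:
  (471/16, 125/16) → z = -1091/4
  (1325/59, 124/59) → z = -12049/59
  (447/19, 111/19) → z = -4134/19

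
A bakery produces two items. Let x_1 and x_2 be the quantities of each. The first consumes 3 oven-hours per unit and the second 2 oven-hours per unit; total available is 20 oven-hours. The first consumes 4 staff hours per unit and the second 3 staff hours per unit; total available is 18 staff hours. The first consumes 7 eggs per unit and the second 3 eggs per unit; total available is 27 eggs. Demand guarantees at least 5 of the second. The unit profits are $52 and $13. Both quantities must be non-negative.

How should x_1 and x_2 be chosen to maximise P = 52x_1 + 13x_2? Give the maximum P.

Corner points and P = 52x_1 + 13x_2:
  (0, 6) → P = 78
  (0, 5) → P = 65
  (3/4, 5) → P = 104

At the optimal vertex, 4x_1 + 3x_2 = 18 and x_2 = 5.
Solving simultaneously gives x_1 = 3/4, x_2 = 5.

x_1 = 3/4, x_2 = 5, maximum P = 104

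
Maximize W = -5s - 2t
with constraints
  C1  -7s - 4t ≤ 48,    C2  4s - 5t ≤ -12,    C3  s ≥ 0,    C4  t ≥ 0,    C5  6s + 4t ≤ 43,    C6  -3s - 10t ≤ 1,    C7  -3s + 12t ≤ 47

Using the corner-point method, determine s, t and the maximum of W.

s = 0, t = 12/5, maximum W = -24/5

Extreme points and W = -5s - 2t:
  (0, 12/5) → W = -24/5
  (91/33, 152/33) → W = -23
  (0, 47/12) → W = -47/6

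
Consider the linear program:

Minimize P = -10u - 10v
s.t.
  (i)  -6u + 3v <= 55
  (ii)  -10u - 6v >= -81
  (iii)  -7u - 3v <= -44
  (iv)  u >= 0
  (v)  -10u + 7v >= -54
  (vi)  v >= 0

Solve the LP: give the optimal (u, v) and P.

u = 7/4, v = 127/12, minimum P = -370/3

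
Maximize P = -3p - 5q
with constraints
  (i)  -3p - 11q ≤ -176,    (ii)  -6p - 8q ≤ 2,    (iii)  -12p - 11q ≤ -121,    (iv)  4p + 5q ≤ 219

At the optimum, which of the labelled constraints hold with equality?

Extreme points and P = -3p - 5q:
  (-55/9, 53/3) → P = -70
  (1529/29, 47/29) → P = -4822/29
  (-451/4, 134) → P = -1327/4

The maximum is at (-55/9, 53/3). Substituting into each constraint, equality holds for (i) and (iii); the remaining constraints have slack.

(i) and (iii)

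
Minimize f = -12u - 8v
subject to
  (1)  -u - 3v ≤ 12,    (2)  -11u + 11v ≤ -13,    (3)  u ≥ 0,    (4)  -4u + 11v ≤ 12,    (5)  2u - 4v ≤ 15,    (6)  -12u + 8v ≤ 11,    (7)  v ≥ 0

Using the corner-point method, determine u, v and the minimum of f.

Extreme points and f = -12u - 8v:
  (25/7, 184/77) → f = -4772/77
  (13/11, 0) → f = -156/11
  (71/2, 14) → f = -538
  (15/2, 0) → f = -90

u = 71/2, v = 14, minimum f = -538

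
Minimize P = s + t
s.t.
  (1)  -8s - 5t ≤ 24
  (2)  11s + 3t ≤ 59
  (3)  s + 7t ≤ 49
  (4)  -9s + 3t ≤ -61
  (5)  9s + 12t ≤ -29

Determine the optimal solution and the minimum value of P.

Feasible corners and P = s + t:
  (367/31, -736/31) → P = -369/31
  (233/69, -704/69) → P = -157/23
  (53/7, -170/21) → P = -11/21
  (43/9, -6) → P = -11/9

s = 367/31, t = -736/31, minimum P = -369/31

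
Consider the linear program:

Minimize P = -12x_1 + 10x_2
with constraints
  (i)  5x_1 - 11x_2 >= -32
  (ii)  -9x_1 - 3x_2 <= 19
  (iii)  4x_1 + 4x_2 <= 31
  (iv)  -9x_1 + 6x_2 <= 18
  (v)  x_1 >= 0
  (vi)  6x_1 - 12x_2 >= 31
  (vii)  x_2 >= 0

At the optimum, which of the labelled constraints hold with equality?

(iii) and (vii)

Vertices and P = -12x_1 + 10x_2:
  (62/9, 31/36) → P = -1333/18
  (31/4, 0) → P = -93
  (31/6, 0) → P = -62

The minimum is at (31/4, 0). Substituting into each constraint, equality holds for (iii) and (vii); the remaining constraints have slack.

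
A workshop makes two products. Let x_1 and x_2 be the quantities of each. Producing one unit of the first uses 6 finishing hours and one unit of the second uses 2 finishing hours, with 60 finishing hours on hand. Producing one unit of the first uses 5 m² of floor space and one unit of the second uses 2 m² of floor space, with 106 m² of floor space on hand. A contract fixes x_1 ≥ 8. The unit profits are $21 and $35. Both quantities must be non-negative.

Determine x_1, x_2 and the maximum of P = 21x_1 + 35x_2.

The optimum lies where 6x_1 + 2x_2 = 60 and x_1 = 8.
Solving simultaneously gives x_1 = 8, x_2 = 6.

x_1 = 8, x_2 = 6, maximum P = 378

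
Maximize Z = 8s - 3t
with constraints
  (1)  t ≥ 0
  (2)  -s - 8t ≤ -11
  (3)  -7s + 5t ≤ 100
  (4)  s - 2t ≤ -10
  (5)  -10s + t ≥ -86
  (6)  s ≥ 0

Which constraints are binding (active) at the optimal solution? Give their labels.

(4) and (5)

Vertices and Z = 8s - 3t:
  (530/43, 1602/43) → Z = -566/43
  (0, 20) → Z = -60
  (182/19, 186/19) → Z = 898/19
  (0, 5) → Z = -15

The maximum is at (182/19, 186/19). Substituting into each constraint, equality holds for (4) and (5); the remaining constraints have slack.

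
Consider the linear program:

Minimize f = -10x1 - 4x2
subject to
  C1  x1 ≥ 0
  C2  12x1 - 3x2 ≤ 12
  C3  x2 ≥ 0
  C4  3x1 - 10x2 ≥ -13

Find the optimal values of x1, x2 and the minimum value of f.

x1 = 53/37, x2 = 64/37, minimum f = -786/37

The optimum lies where 12x1 - 3x2 = 12 and 3x1 - 10x2 = -13.
Solving simultaneously gives x1 = 53/37, x2 = 64/37.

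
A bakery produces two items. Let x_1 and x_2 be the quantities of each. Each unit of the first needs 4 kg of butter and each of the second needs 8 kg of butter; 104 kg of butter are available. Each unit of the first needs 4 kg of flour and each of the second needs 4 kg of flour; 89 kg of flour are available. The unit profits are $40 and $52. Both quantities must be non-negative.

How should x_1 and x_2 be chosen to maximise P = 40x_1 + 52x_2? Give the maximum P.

x_1 = 37/2, x_2 = 15/4, maximum P = 935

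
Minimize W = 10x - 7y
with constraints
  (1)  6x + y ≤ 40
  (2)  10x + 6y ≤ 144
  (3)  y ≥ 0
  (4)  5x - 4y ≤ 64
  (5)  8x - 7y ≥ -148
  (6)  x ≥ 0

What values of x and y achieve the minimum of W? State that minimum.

Feasible corners and W = 10x - 7y:
  (48/13, 232/13) → W = -88
  (20/3, 0) → W = 200/3
  (60/59, 1316/59) → W = -8612/59
  (0, 0) → W = 0
  (0, 148/7) → W = -148

The optimum lies where 8x - 7y = -148 and x = 0.
Solving simultaneously gives x = 0, y = 148/7.

x = 0, y = 148/7, minimum W = -148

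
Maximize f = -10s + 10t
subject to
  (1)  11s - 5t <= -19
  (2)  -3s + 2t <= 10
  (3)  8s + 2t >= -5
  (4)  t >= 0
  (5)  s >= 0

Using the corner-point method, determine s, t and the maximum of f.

Vertices and f = -10s + 10t:
  (12/7, 53/7) → f = 410/7
  (0, 19/5) → f = 38
  (0, 5) → f = 50

s = 12/7, t = 53/7, maximum f = 410/7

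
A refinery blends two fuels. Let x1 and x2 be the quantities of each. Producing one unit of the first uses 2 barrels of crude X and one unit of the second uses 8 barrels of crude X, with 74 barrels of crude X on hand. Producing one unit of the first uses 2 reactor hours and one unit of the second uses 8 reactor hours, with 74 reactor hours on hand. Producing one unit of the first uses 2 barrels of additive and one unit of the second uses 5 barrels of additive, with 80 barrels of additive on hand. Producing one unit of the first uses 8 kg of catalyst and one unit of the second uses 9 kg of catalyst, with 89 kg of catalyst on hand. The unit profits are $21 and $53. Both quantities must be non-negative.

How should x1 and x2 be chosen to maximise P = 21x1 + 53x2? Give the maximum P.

Vertices and P = 21x1 + 53x2:
  (0, 0) → P = 0
  (0, 37/4) → P = 1961/4
  (89/8, 0) → P = 1869/8
  (1, 9) → P = 498

x1 = 1, x2 = 9, maximum P = 498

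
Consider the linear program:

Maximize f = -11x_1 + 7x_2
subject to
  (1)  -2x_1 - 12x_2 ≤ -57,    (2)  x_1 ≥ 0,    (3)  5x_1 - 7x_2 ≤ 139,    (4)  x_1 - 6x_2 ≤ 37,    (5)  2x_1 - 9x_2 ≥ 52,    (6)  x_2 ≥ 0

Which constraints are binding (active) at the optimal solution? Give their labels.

(1) and (5)

Feasible corners and f = -11x_1 + 7x_2:
  (2067/74, 7/74) → f = -11344/37
  (379/14, 5/21) → f = -12437/42
  (887/31, 18/31) → f = -9631/31

The maximum is at (379/14, 5/21). Substituting into each constraint, equality holds for (1) and (5); the remaining constraints have slack.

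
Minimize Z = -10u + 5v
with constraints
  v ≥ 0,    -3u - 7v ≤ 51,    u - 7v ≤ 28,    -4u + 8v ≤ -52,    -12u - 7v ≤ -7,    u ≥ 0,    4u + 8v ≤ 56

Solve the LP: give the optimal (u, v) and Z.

Vertices and Z = -10u + 5v:
  (13, 0) → Z = -130
  (14, 0) → Z = -140
  (27/2, 1/4) → Z = -535/4

u = 14, v = 0, minimum Z = -140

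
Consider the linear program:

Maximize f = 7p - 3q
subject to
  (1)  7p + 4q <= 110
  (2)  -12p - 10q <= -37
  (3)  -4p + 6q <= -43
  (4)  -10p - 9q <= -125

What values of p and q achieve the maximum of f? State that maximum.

Feasible corners and f = 7p - 3q:
  (416/29, 139/58) → f = 5407/58
  (490/23, -225/23) → f = 4105/23
  (379/32, 35/48) → f = 2583/32

p = 490/23, q = -225/23, maximum f = 4105/23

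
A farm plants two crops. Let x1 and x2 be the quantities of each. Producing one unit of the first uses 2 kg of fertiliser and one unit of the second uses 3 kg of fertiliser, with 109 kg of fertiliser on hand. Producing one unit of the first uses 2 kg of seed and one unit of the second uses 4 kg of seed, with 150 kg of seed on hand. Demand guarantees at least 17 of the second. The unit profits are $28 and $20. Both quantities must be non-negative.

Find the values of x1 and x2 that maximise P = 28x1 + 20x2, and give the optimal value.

x1 = 29, x2 = 17, maximum P = 1152

Corner points and P = 28x1 + 20x2:
  (0, 109/3) → P = 2180/3
  (0, 17) → P = 340
  (29, 17) → P = 1152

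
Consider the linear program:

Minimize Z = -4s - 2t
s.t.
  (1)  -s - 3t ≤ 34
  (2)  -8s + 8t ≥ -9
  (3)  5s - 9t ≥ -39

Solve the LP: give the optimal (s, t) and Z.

s = 393/32, t = 357/32, minimum Z = -1143/16

Vertices and Z = -4s - 2t:
  (-245/32, -281/32) → Z = 771/16
  (-141/8, -131/24) → Z = 977/12
  (393/32, 357/32) → Z = -1143/16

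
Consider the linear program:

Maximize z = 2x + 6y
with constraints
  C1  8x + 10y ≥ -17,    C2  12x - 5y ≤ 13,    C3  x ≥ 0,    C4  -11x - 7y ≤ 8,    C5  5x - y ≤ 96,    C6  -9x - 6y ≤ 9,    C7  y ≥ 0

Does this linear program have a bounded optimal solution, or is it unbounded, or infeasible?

unbounded

From the feasible point (467/13, 1087/13), moving in the direction (0, 1) keeps every constraint satisfied while z increases without bound.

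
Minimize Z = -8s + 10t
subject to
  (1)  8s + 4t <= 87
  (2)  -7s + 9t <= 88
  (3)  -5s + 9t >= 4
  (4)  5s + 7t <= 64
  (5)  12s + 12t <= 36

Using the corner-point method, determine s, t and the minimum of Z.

Extreme points and Z = -8s + 10t:
  (-42, -206/9) → Z = 964/9
  (-61/16, 109/16) → Z = 789/8
  (23/14, 19/14) → Z = 3/7

At the optimal vertex, -5s + 9t = 4 and 12s + 12t = 36.
Solving simultaneously gives s = 23/14, t = 19/14.

s = 23/14, t = 19/14, minimum Z = 3/7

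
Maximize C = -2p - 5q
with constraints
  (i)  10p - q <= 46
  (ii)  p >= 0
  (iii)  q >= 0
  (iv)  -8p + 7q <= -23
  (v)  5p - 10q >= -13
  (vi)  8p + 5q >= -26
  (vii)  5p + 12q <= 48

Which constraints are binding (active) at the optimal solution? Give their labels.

(iii) and (iv)

Corner points and C = -2p - 5q:
  (23/5, 0) → C = -46/5
  (24/5, 2) → C = -98/5
  (23/8, 0) → C = -23/4
  (612/131, 269/131) → C = -2569/131

The maximum is at (23/8, 0). Substituting into each constraint, equality holds for (iii) and (iv); the remaining constraints have slack.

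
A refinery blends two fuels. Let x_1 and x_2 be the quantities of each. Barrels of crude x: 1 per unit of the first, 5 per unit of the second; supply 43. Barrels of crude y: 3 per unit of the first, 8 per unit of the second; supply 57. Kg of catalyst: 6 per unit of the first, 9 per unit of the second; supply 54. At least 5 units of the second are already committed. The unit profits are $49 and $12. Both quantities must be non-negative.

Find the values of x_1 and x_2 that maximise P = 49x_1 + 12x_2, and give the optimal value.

Vertices and P = 49x_1 + 12x_2:
  (0, 6) → P = 72
  (0, 5) → P = 60
  (3/2, 5) → P = 267/2

x_1 = 3/2, x_2 = 5, maximum P = 267/2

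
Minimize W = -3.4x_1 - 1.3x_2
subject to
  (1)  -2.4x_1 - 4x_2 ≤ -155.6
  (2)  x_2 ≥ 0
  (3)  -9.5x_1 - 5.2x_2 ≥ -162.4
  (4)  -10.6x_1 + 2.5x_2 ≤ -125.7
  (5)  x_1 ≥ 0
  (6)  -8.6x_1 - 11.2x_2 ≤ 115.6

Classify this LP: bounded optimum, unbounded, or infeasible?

infeasible

The boundaries -2.4x_1 - 4x_2 = -155.6 and x_2 = 0 meet at (389/6, 0), but that point violates -9.5x_1 - 5.2x_2 ≥ -162.4. Every candidate vertex is excluded by some other constraint, so the feasible region is empty.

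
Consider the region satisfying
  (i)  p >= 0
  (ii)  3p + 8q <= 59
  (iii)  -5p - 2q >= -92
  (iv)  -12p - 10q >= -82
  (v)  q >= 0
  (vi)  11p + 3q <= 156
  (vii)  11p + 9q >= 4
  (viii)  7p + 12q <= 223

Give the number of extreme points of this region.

5

Pairwise boundary intersections that survive every other constraint:
  (0, 59/8)
  (0, 4/9)
  (1, 7)
  (41/6, 0)
  (4/11, 0)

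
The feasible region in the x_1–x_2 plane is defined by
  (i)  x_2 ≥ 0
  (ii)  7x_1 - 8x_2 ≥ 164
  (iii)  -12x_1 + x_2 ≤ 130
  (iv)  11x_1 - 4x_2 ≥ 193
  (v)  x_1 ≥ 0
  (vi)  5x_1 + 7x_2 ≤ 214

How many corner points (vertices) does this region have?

3

Pairwise boundary intersections that survive every other constraint:
  (164/7, 0)
  (214/5, 0)
  (2860/89, 678/89)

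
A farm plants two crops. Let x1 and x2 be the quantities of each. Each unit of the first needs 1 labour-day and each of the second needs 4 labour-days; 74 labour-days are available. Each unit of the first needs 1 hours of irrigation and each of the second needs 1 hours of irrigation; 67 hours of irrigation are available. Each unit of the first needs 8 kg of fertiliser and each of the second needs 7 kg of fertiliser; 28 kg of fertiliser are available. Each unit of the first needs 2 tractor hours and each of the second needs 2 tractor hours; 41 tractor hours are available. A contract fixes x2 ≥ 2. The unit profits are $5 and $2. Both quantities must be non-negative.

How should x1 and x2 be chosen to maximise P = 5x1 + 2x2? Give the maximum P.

At the optimal vertex, 8x1 + 7x2 = 28 and x2 = 2.
Solving simultaneously gives x1 = 7/4, x2 = 2.

x1 = 7/4, x2 = 2, maximum P = 51/4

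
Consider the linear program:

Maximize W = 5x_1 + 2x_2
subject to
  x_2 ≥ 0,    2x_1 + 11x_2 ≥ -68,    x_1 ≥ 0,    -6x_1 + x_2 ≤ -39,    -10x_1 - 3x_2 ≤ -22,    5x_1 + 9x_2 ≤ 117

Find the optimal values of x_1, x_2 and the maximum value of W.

x_1 = 117/5, x_2 = 0, maximum W = 117

Feasible corners and W = 5x_1 + 2x_2:
  (13/2, 0) → W = 65/2
  (117/5, 0) → W = 117
  (468/59, 507/59) → W = 3354/59

At the optimal vertex, x_2 = 0 and 5x_1 + 9x_2 = 117.
Solving simultaneously gives x_1 = 117/5, x_2 = 0.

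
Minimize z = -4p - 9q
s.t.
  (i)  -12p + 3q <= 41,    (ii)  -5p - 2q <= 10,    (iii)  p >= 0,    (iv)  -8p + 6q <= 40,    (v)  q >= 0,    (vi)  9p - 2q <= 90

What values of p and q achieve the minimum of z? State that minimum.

p = 310/19, q = 540/19, minimum z = -6100/19

Vertices and z = -4p - 9q:
  (0, 20/3) → z = -60
  (0, 0) → z = 0
  (310/19, 540/19) → z = -6100/19
  (10, 0) → z = -40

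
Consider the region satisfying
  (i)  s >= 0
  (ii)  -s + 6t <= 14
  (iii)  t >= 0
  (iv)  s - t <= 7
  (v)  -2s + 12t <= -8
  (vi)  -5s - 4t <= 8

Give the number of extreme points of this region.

Of the 14 pairwise boundary intersections, those satisfying every inequality are:
  (7, 0)
  (4, 0)
  (38/5, 3/5)

3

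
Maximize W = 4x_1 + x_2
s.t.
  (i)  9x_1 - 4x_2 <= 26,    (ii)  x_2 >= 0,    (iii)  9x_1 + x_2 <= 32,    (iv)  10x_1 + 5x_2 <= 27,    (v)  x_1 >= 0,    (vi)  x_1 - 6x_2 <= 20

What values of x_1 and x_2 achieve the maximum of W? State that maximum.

x_1 = 27/10, x_2 = 0, maximum W = 54/5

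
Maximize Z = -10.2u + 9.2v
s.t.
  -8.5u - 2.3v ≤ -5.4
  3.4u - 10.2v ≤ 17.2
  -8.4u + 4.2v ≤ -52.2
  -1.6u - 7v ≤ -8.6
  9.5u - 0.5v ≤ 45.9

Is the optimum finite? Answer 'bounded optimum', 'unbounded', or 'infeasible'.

infeasible

The boundaries -8.5u - 2.3v = -5.4 and -1.6u - 7v = -8.6 meet at (901/2791, 3223/2791), but that point violates -8.4u + 4.2v ≤ -52.2. Every candidate vertex is excluded by some other constraint, so the feasible region is empty.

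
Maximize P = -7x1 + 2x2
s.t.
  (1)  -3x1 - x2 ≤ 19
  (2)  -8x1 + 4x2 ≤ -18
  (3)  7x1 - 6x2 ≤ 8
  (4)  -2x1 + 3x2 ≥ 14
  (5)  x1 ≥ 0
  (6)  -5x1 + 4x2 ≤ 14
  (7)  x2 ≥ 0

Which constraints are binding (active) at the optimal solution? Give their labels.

Feasible corners and P = -7x1 + 2x2:
  (55/8, 37/4) → P = -237/8
  (32/3, 101/6) → P = -41
  (12, 38/3) → P = -176/3
The feasible region is unbounded (it extends along (6, 7), (4, 5)), but P strictly decreases along every unbounded feasible direction, so there is no improving ray and the maximum is attained at a vertex.

The maximum is at (55/8, 37/4). Substituting into each constraint, equality holds for (2) and (4); the remaining constraints have slack.

(2) and (4)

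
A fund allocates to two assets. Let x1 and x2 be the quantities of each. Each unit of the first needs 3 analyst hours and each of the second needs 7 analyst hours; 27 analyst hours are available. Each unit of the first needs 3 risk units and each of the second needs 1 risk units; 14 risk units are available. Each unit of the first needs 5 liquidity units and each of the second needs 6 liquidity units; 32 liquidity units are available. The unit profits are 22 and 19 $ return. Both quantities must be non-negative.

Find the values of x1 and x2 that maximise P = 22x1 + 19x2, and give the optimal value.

x1 = 4, x2 = 2, maximum P = 126

Vertices and P = 22x1 + 19x2:
  (0, 0) → P = 0
  (0, 27/7) → P = 513/7
  (14/3, 0) → P = 308/3
  (62/17, 39/17) → P = 2105/17
  (4, 2) → P = 126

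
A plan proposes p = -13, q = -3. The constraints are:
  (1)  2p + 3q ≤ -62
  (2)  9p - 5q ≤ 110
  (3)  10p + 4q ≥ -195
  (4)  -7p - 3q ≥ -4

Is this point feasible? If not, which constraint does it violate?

Constraint (1): 2p + 3q = -35, which is not ≤ -62. All other constraints are satisfied.

not feasible — violates (1)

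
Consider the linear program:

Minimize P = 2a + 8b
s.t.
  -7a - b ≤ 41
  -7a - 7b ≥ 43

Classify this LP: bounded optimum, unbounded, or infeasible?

From the feasible point (-122/21, -1/3), moving in the direction (7, -7) keeps every constraint satisfied while P decreases without bound.

unbounded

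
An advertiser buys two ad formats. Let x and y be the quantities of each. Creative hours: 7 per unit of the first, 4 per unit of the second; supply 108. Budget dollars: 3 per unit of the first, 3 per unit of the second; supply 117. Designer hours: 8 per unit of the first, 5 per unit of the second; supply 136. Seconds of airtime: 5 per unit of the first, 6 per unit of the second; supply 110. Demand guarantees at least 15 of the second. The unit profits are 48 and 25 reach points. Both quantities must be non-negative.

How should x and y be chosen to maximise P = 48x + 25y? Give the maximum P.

x = 4, y = 15, maximum P = 567

The binding constraints are 5x + 6y = 110 and y = 15.
Solving simultaneously gives x = 4, y = 15.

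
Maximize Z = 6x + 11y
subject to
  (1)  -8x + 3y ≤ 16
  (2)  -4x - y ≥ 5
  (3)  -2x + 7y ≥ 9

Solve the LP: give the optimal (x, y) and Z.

Feasible corners and Z = 6x + 11y:
  (-31/20, 6/5) → Z = 39/10
  (-17/10, 4/5) → Z = -7/5
  (-22/15, 13/15) → Z = 11/15

x = -31/20, y = 6/5, maximum Z = 39/10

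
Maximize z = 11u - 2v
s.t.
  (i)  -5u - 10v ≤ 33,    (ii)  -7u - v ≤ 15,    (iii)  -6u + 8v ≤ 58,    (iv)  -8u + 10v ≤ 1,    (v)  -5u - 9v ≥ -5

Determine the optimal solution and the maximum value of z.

Extreme points and z = 11u - 2v:
  (-9/5, -12/5) → z = -15
  (347/5, -38) → z = 4197/5
  (-151/78, -113/78) → z = -1435/78
  (41/122, 45/122) → z = 361/122

The optimum lies where -5u - 10v = 33 and -5u - 9v = -5.
Solving simultaneously gives u = 347/5, v = -38.

u = 347/5, v = -38, maximum z = 4197/5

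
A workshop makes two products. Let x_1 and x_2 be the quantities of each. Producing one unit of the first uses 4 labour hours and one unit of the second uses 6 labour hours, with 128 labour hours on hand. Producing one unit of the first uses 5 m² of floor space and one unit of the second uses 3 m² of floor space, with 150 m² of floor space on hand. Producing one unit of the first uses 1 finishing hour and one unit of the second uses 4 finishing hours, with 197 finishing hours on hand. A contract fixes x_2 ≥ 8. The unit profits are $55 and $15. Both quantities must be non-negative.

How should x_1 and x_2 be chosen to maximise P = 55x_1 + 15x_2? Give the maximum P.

x_1 = 20, x_2 = 8, maximum P = 1220

Corner points and P = 55x_1 + 15x_2:
  (0, 64/3) → P = 320
  (0, 8) → P = 120
  (20, 8) → P = 1220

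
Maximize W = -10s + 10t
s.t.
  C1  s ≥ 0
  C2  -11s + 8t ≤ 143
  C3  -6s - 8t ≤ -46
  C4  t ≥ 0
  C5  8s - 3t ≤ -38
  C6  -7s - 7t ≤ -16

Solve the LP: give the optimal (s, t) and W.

s = 125/31, t = 726/31, maximum W = 6010/31

Vertices and W = -10s + 10t:
  (0, 143/8) → W = 715/4
  (0, 38/3) → W = 380/3
  (125/31, 726/31) → W = 6010/31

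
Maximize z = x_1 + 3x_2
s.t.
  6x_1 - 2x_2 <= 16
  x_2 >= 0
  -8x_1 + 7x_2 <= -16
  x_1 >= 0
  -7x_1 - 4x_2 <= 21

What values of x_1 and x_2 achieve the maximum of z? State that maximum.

Feasible corners and z = x_1 + 3x_2:
  (8/3, 0) → z = 8/3
  (40/13, 16/13) → z = 88/13
  (2, 0) → z = 2

At the optimal vertex, 6x_1 - 2x_2 = 16 and -8x_1 + 7x_2 = -16.
Solving simultaneously gives x_1 = 40/13, x_2 = 16/13.

x_1 = 40/13, x_2 = 16/13, maximum z = 88/13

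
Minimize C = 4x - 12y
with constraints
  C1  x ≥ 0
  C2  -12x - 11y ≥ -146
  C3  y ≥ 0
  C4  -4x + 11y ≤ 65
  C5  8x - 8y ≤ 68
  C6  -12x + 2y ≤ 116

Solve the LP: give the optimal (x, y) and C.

Corner points and C = 4x - 12y:
  (0, 0) → C = 0
  (0, 65/11) → C = -780/11
  (81/16, 31/4) → C = -291/4
  (479/46, 44/23) → C = 430/23
  (17/2, 0) → C = 34

At the optimal vertex, -12x - 11y = -146 and -4x + 11y = 65.
Solving simultaneously gives x = 81/16, y = 31/4.

x = 81/16, y = 31/4, minimum C = -291/4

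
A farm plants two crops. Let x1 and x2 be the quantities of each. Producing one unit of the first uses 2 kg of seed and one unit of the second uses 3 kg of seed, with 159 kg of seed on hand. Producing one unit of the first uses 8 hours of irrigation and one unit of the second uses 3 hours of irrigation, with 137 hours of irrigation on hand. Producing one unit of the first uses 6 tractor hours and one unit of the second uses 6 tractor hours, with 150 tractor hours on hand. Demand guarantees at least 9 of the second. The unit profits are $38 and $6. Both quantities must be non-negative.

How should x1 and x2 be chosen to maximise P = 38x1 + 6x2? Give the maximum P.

x1 = 55/4, x2 = 9, maximum P = 1153/2

Vertices and P = 38x1 + 6x2:
  (0, 25) → P = 150
  (0, 9) → P = 54
  (62/5, 63/5) → P = 2734/5
  (55/4, 9) → P = 1153/2

The binding constraints are 8x1 + 3x2 = 137 and x2 = 9.
Solving simultaneously gives x1 = 55/4, x2 = 9.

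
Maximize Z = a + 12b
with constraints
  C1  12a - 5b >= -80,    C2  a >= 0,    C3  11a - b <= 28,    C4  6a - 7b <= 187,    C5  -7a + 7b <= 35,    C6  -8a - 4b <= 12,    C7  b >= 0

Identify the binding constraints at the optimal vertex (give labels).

Corner points and Z = a + 12b:
  (0, 5) → Z = 60
  (0, 0) → Z = 0
  (33/10, 83/10) → Z = 1029/10
  (28/11, 0) → Z = 28/11

The maximum is at (33/10, 83/10). Substituting into each constraint, equality holds for C3 and C5; the remaining constraints have slack.

C3 and C5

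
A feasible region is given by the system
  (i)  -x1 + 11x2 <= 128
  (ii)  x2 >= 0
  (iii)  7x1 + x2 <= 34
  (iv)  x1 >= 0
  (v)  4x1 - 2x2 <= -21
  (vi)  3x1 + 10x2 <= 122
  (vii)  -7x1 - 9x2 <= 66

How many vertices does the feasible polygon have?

3

The feasible vertices (each the meet of two boundaries and inside every other half-plane) are:
  (0, 128/11)
  (25/42, 491/42)
  (0, 21/2)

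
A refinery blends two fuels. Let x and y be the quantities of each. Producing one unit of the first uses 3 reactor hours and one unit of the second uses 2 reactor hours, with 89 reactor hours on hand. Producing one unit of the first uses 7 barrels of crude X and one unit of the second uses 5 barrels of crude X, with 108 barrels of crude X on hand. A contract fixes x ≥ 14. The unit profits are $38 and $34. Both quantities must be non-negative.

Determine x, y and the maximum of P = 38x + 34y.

x = 14, y = 2, maximum P = 600

Feasible corners and P = 38x + 34y:
  (108/7, 0) → P = 4104/7
  (14, 0) → P = 532
  (14, 2) → P = 600

The optimum lies where 7x + 5y = 108 and x = 14.
Solving simultaneously gives x = 14, y = 2.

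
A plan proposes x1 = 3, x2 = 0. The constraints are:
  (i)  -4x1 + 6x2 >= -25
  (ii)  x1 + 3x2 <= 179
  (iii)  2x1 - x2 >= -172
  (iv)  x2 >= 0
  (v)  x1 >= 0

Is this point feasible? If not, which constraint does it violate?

feasible

(i): -12 ≥ -25 ✓
(ii): 3 ≤ 179 ✓
(iii): 6 ≥ -172 ✓
(iv): 0 ≥ 0 ✓
(v): 3 ≥ 0 ✓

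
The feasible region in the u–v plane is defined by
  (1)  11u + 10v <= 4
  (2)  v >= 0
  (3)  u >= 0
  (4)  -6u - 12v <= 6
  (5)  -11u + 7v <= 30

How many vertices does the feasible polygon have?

3

Intersecting each pair of boundary lines and keeping only the points that satisfy every inequality leaves:
  (4/11, 0)
  (0, 2/5)
  (0, 0)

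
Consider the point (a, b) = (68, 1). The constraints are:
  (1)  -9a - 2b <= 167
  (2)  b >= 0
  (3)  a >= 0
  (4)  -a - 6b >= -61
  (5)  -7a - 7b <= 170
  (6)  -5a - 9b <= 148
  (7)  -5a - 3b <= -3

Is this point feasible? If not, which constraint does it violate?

not feasible — violates (4)

Constraint (4): -a - 6b = -74, which is not ≥ -61. All other constraints are satisfied.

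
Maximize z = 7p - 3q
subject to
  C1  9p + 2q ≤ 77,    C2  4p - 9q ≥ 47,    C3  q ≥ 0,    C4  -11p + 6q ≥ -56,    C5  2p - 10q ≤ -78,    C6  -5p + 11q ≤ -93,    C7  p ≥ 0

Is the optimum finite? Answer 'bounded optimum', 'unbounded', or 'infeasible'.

The boundaries -5p + 11q = -93 and p = 0 meet at (0, -93/11), but that point violates q ≥ 0. Every candidate vertex is excluded by some other constraint, so the feasible region is empty.

infeasible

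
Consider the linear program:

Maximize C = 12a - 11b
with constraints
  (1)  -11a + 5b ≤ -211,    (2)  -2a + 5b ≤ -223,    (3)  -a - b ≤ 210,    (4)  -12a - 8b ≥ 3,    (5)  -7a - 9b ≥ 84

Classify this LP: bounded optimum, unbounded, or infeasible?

bounded optimum

Feasible corners and C = 12a - 11b:
  (-4/3, -677/15) → C = 7207/15
  (-839/16, -2521/16) → C = 17663/16
  (1769/76, -1341/38) → C = 1335/2
  (1677/4, -2517/4) → C = 47811/4
The feasible region has finitely many vertices and no improving ray; the maximum is 47811/4 at (1677/4, -2517/4).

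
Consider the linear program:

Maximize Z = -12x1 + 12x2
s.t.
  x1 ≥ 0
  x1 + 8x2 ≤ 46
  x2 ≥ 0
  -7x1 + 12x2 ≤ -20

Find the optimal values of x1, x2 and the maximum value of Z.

x1 = 20/7, x2 = 0, maximum Z = -240/7

The binding constraints are x2 = 0 and -7x1 + 12x2 = -20.
Solving simultaneously gives x1 = 20/7, x2 = 0.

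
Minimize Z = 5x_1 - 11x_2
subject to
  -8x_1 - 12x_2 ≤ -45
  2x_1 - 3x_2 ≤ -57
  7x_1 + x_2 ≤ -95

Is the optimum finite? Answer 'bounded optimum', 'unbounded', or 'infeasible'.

From the feasible point (-1185/76, 1075/76), moving in the direction (-1, 7) keeps every constraint satisfied while Z decreases without bound.

unbounded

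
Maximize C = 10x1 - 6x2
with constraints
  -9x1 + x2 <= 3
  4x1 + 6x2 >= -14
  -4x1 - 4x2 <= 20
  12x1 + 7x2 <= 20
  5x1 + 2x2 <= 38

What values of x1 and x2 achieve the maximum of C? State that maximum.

Feasible corners and C = 10x1 - 6x2:
  (-16/29, -57/29) → C = 182/29
  (-1/75, 72/25) → C = -1306/75
  (109/22, -62/11) → C = 917/11

The binding constraints are 4x1 + 6x2 = -14 and 12x1 + 7x2 = 20.
Solving simultaneously gives x1 = 109/22, x2 = -62/11.

x1 = 109/22, x2 = -62/11, maximum C = 917/11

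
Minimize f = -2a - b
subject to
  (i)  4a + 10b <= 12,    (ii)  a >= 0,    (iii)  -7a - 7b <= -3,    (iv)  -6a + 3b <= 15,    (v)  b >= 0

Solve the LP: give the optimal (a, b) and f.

a = 3, b = 0, minimum f = -6

Corner points and f = -2a - b:
  (0, 6/5) → f = -6/5
  (3, 0) → f = -6
  (0, 3/7) → f = -3/7
  (3/7, 0) → f = -6/7

The binding constraints are 4a + 10b = 12 and b = 0.
Solving simultaneously gives a = 3, b = 0.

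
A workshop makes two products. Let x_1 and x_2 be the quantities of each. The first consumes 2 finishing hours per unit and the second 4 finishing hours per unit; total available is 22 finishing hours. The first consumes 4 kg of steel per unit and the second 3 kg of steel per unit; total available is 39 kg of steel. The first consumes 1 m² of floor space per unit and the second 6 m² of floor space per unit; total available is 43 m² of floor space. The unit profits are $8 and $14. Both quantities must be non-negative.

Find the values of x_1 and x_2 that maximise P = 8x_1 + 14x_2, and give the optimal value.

Vertices and P = 8x_1 + 14x_2:
  (0, 0) → P = 0
  (0, 11/2) → P = 77
  (39/4, 0) → P = 78
  (9, 1) → P = 86

x_1 = 9, x_2 = 1, maximum P = 86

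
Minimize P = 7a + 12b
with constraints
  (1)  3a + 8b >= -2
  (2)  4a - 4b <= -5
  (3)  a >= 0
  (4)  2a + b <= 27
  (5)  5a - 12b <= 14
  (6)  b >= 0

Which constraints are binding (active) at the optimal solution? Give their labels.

Corner points and P = 7a + 12b:
  (0, 5/4) → P = 15
  (103/12, 59/6) → P = 2137/12
  (0, 27) → P = 324

The minimum is at (0, 5/4). Substituting into each constraint, equality holds for (2) and (3); the remaining constraints have slack.

(2) and (3)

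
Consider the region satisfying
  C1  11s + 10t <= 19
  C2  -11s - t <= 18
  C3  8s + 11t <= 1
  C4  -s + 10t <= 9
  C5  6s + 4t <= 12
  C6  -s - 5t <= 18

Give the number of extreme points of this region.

The feasible vertices (each the meet of two boundaries and inside every other half-plane) are:
  (-63/37, 27/37)
  (-4/3, -10/3)
  (-89/91, 73/91)
  (64/17, -45/17)
  (66/13, -60/13)

5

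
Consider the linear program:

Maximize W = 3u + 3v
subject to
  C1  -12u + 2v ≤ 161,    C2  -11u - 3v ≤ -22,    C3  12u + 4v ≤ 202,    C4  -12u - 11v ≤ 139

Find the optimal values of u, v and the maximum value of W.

Corner points and W = 3u + 3v:
  (-439/58, 2035/58) → W = 2394/29
  (-10/3, 121/2) → W = 343/2
  (659/85, -1793/85) → W = -3402/85
  (463/14, -341/7) → W = -657/14

The binding constraints are -12u + 2v = 161 and 12u + 4v = 202.
Solving simultaneously gives u = -10/3, v = 121/2.

u = -10/3, v = 121/2, maximum W = 343/2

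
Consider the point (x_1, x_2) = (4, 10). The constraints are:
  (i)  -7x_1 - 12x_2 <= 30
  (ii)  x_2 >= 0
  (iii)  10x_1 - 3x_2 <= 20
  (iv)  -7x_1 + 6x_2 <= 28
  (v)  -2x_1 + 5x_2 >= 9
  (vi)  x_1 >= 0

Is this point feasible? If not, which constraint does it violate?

Constraint (iv): -7x_1 + 6x_2 = 32, which is not ≤ 28. All other constraints are satisfied.

not feasible — violates (iv)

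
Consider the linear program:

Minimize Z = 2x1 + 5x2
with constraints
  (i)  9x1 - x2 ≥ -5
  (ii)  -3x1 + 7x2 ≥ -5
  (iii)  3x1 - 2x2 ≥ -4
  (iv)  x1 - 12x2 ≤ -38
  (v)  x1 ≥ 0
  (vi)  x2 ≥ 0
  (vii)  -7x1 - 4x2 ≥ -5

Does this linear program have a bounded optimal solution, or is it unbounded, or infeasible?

infeasible

The boundaries -3x1 + 7x2 = -5 and x1 - 12x2 = -38 meet at (326/29, 119/29), but that point violates -7x1 - 4x2 ≥ -5. Every candidate vertex is excluded by some other constraint, so the feasible region is empty.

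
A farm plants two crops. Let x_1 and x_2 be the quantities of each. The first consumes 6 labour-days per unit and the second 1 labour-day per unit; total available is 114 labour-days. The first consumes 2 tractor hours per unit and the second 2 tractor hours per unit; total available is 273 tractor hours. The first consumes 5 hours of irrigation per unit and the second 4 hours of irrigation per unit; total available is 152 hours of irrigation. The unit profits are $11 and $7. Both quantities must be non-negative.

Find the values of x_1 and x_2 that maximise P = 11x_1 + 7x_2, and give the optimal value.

x_1 = 16, x_2 = 18, maximum P = 302

Feasible corners and P = 11x_1 + 7x_2:
  (0, 0) → P = 0
  (0, 38) → P = 266
  (19, 0) → P = 209
  (16, 18) → P = 302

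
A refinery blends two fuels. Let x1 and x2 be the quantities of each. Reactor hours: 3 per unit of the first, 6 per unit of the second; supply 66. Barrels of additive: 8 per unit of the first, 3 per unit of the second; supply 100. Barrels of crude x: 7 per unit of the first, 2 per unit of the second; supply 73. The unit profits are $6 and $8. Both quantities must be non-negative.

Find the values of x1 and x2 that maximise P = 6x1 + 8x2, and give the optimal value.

Vertices and P = 6x1 + 8x2:
  (0, 0) → P = 0
  (0, 11) → P = 88
  (73/7, 0) → P = 438/7
  (17/2, 27/4) → P = 105

The binding constraints are 3x1 + 6x2 = 66 and 7x1 + 2x2 = 73.
Solving simultaneously gives x1 = 17/2, x2 = 27/4.

x1 = 17/2, x2 = 27/4, maximum P = 105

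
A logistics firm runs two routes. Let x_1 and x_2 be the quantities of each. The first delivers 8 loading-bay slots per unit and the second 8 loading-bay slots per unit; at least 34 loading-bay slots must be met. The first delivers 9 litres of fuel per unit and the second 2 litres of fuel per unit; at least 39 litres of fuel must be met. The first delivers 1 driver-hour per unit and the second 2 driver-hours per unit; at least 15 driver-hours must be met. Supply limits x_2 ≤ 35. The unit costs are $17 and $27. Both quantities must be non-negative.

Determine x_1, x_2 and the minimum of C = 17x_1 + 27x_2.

x_1 = 3, x_2 = 6, minimum C = 213

The feasible region is unbounded (it extends along (1, 0)), but C strictly increases along every unbounded feasible direction, so there is no improving ray and the minimum is attained at a vertex.

The binding constraints are 9x_1 + 2x_2 = 39 and x_1 + 2x_2 = 15.
Solving simultaneously gives x_1 = 3, x_2 = 6.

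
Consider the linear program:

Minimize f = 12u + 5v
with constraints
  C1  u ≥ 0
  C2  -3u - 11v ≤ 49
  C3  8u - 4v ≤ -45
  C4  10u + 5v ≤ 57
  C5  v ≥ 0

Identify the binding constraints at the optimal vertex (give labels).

C1 and C3

Feasible corners and f = 12u + 5v:
  (0, 45/4) → f = 225/4
  (0, 57/5) → f = 57
  (3/80, 453/40) → f = 2283/40

The minimum is at (0, 45/4). Substituting into each constraint, equality holds for C1 and C3; the remaining constraints have slack.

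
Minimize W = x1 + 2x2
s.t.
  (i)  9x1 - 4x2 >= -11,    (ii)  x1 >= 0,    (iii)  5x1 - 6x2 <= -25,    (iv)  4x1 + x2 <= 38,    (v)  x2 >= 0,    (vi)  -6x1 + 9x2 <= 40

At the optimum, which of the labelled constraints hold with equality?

Extreme points and W = x1 + 2x2:
  (1, 5) → W = 11
  (61/57, 98/19) → W = 649/57
  (5/3, 50/9) → W = 115/9

The minimum is at (1, 5). Substituting into each constraint, equality holds for (i) and (iii); the remaining constraints have slack.

(i) and (iii)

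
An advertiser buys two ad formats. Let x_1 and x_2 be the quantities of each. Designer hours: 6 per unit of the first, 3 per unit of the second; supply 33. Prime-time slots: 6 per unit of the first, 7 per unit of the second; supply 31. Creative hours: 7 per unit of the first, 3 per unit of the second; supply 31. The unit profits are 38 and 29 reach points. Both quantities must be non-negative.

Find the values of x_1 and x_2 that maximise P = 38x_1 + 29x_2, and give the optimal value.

Vertices and P = 38x_1 + 29x_2:
  (0, 0) → P = 0
  (0, 31/7) → P = 899/7
  (31/7, 0) → P = 1178/7
  (4, 1) → P = 181

x_1 = 4, x_2 = 1, maximum P = 181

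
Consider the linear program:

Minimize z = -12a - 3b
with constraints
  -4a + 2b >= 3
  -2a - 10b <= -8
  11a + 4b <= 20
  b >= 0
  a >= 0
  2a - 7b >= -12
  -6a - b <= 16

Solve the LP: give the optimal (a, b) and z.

a = 1/8, b = 7/4, minimum z = -27/4

Feasible corners and z = -12a - 3b:
  (0, 3/2) → z = -9/2
  (1/8, 7/4) → z = -27/4
  (0, 12/7) → z = -36/7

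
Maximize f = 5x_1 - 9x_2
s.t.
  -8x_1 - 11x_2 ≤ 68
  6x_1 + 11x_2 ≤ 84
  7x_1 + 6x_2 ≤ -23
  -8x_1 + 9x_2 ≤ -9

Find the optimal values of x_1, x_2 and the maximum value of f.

x_1 = 155/29, x_2 = -292/29, maximum f = 3403/29

Extreme points and f = 5x_1 - 9x_2:
  (155/29, -292/29) → f = 3403/29
  (-513/160, -77/20) → f = 2979/160
  (-51/37, -247/111) → f = 486/37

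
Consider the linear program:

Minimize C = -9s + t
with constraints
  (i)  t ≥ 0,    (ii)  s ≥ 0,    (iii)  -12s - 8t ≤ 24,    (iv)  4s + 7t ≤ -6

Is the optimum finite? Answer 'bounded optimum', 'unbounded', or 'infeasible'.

The boundaries t = 0 and s = 0 meet at (0, 0), but that point violates 4s + 7t ≤ -6. Every candidate vertex is excluded by some other constraint, so the feasible region is empty.

infeasible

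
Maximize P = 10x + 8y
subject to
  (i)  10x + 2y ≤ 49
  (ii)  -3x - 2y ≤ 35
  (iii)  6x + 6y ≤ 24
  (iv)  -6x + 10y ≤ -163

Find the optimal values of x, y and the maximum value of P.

x = 51/7, y = -167/14, maximum P = -158/7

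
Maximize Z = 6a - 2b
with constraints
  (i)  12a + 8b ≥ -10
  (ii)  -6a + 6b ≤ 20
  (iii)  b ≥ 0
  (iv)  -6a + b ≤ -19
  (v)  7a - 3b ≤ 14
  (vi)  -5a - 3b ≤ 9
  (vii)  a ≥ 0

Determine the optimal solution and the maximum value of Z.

a = 6, b = 28/3, maximum Z = 52/3

At the optimal vertex, -6a + 6b = 20 and 7a - 3b = 14.
Solving simultaneously gives a = 6, b = 28/3.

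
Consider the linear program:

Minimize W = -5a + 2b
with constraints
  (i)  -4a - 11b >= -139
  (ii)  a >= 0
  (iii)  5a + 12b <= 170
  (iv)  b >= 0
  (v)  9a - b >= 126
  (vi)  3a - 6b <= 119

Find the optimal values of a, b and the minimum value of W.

Corner points and W = -5a + 2b:
  (202/7, 15/7) → W = -140
  (1525/103, 747/103) → W = -6131/103
  (34, 0) → W = -170
  (14, 0) → W = -70

a = 34, b = 0, minimum W = -170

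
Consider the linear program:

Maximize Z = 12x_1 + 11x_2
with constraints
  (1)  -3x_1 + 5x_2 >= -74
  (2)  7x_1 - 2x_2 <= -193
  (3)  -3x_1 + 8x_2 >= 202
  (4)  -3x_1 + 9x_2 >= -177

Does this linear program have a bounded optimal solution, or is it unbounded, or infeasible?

From the feasible point (-114/5, 167/10), moving in the direction (2, 7) keeps every constraint satisfied while Z increases without bound.

unbounded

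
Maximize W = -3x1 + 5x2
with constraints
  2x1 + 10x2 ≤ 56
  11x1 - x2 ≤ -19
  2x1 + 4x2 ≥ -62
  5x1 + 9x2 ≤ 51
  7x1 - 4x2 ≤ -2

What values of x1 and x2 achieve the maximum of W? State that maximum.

x1 = -211/3, x2 = 59/3, maximum W = 928/3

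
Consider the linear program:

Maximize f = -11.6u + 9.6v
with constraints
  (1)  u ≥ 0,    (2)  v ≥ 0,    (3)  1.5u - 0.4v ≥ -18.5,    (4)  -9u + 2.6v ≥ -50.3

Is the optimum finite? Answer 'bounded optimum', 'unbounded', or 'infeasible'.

From the feasible point (0, 0), moving in the direction (0.4, 1.5) keeps every constraint satisfied while f increases without bound.

unbounded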